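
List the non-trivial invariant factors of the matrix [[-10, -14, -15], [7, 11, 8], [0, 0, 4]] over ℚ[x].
The Jordan structure of A has elementary divisors (x + 3), (x - 4)^2. Arranging the block sizes at each eigenvalue in decreasing order and taking row products gives the invariant factors.

Invariant factors (smallest first, each dividing the next): (x - 4)^2(x + 3).

Check: the last factor (x - 4)^2(x + 3) is the minimal polynomial, and the product (x - 4)^2(x + 3) is the characteristic polynomial.

(x - 4)^2(x + 3)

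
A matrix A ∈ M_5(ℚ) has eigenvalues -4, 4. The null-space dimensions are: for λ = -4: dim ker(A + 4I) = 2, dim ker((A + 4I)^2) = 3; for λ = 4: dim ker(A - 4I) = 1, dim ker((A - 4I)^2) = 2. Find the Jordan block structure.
λ = -4: successive nullity increments [2, 1] count blocks of size ≥ k; block sizes are [2, 1].
λ = 4: successive nullity increments [1, 1] count blocks of size ≥ k; block sizes are [2].

Jordan blocks: (-4, 2), (-4, 1), (4, 2)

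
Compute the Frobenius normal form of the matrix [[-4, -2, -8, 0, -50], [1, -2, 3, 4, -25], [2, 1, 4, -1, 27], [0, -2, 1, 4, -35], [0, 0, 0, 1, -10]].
R = [[0, 0, 0, 0, -16], [1, 0, 0, 0, 8], [0, 1, 0, 0, 7], [0, 0, 1, 0, -15], [0, 0, 0, 1, -8]]

The invariant factors of A (the non-unit diagonal entries of the Smith normal form of xI - A over ℚ[x]) are (x + 4)^2(x^3 - x + 1), each dividing the next. The characteristic polynomial is their product, (x + 4)^2(x^3 - x + 1).

The rational canonical form is the block-diagonal matrix of companion matrices C(f_i):
R = [[0, 0, 0, 0, -16], [1, 0, 0, 0, 8], [0, 1, 0, 0, 7], [0, 0, 1, 0, -15], [0, 0, 0, 1, -8]].

Note the characteristic polynomial does not split into linear factors over ℚ, so A has no Jordan form over ℚ; the rational canonical form exists over any field.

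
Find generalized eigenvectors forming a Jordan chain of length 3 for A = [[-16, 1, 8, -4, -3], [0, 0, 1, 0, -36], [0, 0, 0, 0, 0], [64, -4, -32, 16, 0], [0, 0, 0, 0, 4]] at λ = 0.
We seek v_1 ∈ ker(A^3) \ ker(A^2), then set v_{i+1} = A v_i.

One such chain is v_1 = [[0, 0, 1, 2, 0]]^T, v_2 = [[0, 1, 0, 0, 0]]^T, v_3 = [[1, 0, 0, -4, 0]]^T. Check: A v_3 = [[0, 0, 0, 0, 0]]^T = 0.

v_1 = [[0, 0, 1, 2, 0]]^T, v_2 = [[0, 1, 0, 0, 0]]^T, v_3 = [[1, 0, 0, -4, 0]]^T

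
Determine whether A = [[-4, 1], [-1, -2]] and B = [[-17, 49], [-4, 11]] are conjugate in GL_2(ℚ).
Yes.

Two matrices over a field are similar if and only if they have the same invariant factors.

Both A and B have characteristic polynomial (x + 3)^2 and minimal polynomial (x + 3)^2. Computing further, both have invariant factors (x + 3)^2. Hence A and B are similar.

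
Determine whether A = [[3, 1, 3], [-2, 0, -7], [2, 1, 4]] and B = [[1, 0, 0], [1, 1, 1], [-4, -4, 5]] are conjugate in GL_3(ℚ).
Yes.

Two matrices over a field are similar if and only if they have the same invariant factors.

Both A and B have characteristic polynomial (x - 3)^2(x - 1) and minimal polynomial (x - 3)^2(x - 1). Computing further, both have invariant factors (x - 3)^2(x - 1). Hence A and B are similar.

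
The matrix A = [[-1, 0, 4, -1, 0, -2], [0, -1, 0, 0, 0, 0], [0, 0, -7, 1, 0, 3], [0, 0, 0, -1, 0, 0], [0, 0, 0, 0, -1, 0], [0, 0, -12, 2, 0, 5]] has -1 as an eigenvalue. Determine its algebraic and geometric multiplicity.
The characteristic polynomial is (x + 1)^6, so the factor x + 1 appears with exponent 6: the algebraic multiplicity is 6.

rank(A + I) = 2, so the eigenspace has dimension 6 - 2 = 4: the geometric multiplicity is 4.

Since 4 < 6, A is not diagonalizable.

algebraic multiplicity 6, geometric multiplicity 4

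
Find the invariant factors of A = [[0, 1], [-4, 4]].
The Jordan structure of A has elementary divisors (x - 2)^2. Arranging the block sizes at each eigenvalue in decreasing order and taking row products gives the invariant factors.

Invariant factors (smallest first, each dividing the next): (x - 2)^2.

Check: the last factor (x - 2)^2 is the minimal polynomial, and the product (x - 2)^2 is the characteristic polynomial.

(x - 2)^2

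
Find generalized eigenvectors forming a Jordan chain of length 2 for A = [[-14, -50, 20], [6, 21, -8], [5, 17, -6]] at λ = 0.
We seek v_1 ∈ ker(A^2) \ ker(A), then set v_{i+1} = A v_i.

One such chain is v_1 = [[5, -2, -1]]^T, v_2 = [[10, -4, -3]]^T. Check: A v_2 = [[0, 0, 0]]^T = 0.

v_1 = [[5, -2, -1]]^T, v_2 = [[10, -4, -3]]^T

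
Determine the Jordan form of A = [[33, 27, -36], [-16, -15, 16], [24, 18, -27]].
The characteristic polynomial is det(xI - A) = (x + 3)^3, so the eigenvalues are -3 (algebraic multiplicity 3).

For λ = -3: rank(A + 3I) = 1, rank((A + 3I)^2) = 0. The eigenspace has dimension 3 - 1 = 2, so there are 2 Jordan blocks; the rank sequence gives block sizes [2, 1].

Assembling the blocks gives the Jordan form J above.

J = [[-3, 1, 0], [0, -3, 0], [0, 0, -3]]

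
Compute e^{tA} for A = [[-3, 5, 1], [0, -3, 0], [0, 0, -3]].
e^{tA} = [[e^{-3*t}, 5*t*e^{-3*t}, t*e^{-3*t}], [0, e^{-3*t}, 0], [0, 0, e^{-3*t}]]

A has Jordan form J = [[-3, 1, 0], [0, -3, 0], [0, 0, -3]] with A = PJP^{-1}, so e^{tA} = P e^{tJ} P^{-1}.

For a Jordan block J_k(λ), e^{tJ_k(λ)} = e^{λt} · (I + tN + t^2 N^2/2! + ... + t^{k-1} N^{k-1}/(k-1)!) where N is the nilpotent superdiagonal part.

Assembling the blocks and conjugating back gives the entries of e^{tA} as shown above.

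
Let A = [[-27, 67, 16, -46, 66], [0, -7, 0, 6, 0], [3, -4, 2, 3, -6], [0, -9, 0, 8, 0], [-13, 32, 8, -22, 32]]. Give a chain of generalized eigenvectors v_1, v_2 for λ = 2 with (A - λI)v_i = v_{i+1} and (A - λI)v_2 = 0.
v_1 = [[0, 2, 0, 3, 0]]^T, v_2 = [[-4, 0, 1, 0, -2]]^T

We seek v_1 ∈ ker((A - 2I)^2) \ ker(A - 2I), then set v_{i+1} = (A - 2I) v_i.

One such chain is v_1 = [[0, 2, 0, 3, 0]]^T, v_2 = [[-4, 0, 1, 0, -2]]^T. Check: (A - 2I) v_2 = [[0, 0, 0, 0, 0]]^T = 0.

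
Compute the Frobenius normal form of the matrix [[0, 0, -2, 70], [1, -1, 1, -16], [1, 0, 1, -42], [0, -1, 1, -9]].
The invariant factors of A (the non-unit diagonal entries of the Smith normal form of xI - A over ℚ[x]) are x(x + 3)^3, each dividing the next. The characteristic polynomial is their product, x(x + 3)^3.

The rational canonical form is the block-diagonal matrix of companion matrices C(f_i):
R = [[0, 0, 0, 0], [1, 0, 0, -27], [0, 1, 0, -27], [0, 0, 1, -9]].

R = [[0, 0, 0, 0], [1, 0, 0, -27], [0, 1, 0, -27], [0, 0, 1, -9]]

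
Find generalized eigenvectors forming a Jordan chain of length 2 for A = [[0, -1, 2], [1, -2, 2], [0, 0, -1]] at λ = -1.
v_1 = [[2, 1, 0]]^T, v_2 = [[1, 1, 0]]^T

We seek v_1 ∈ ker((A + I)^2) \ ker(A + I), then set v_{i+1} = (A + I) v_i.

One such chain is v_1 = [[2, 1, 0]]^T, v_2 = [[1, 1, 0]]^T. Check: (A + I) v_2 = [[0, 0, 0]]^T = 0.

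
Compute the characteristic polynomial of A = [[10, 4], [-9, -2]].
χ_A(x) = (x - 4)^2

xI - A = [[x - 10, -4], [9, x + 2]].

Expanding det(xI - A) along the first row:
det(xI - A) = + (x - 10)·det([[x + 2]]) - (-4)·det([[9]]).

Evaluating gives χ_A(x) = x^2 - 8x + 16 = (x - 4)^2.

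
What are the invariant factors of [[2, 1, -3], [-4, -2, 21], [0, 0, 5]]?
x^2(x - 5)

The Jordan structure of A has elementary divisors x^2, (x - 5). Arranging the block sizes at each eigenvalue in decreasing order and taking row products gives the invariant factors.

Invariant factors (smallest first, each dividing the next): x^2(x - 5).

Check: the last factor x^2(x - 5) is the minimal polynomial, and the product x^2(x - 5) is the characteristic polynomial.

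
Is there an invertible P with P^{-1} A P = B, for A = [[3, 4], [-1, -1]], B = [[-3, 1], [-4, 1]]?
No.

trace(A) = 2 but trace(B) = -2. The trace is a similarity invariant, so A and B are not similar.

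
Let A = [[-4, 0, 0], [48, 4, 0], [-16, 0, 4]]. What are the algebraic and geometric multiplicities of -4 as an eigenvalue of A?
The characteristic polynomial is (x - 4)^2(x + 4), so the factor x + 4 appears with exponent 1: the algebraic multiplicity is 1.

rank(A + 4I) = 2, so the eigenspace has dimension 3 - 2 = 1: the geometric multiplicity is 1.

algebraic multiplicity 1, geometric multiplicity 1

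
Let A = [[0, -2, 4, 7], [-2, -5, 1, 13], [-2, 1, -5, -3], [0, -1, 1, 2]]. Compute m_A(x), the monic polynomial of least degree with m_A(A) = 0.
The characteristic polynomial factors as (x + 2)^4. The minimal polynomial is ∏(x - λ)^{k_λ} where k_λ is the size of the largest Jordan block at λ.

For λ = -2: rank(A + 2I) = 2, and the largest Jordan block has size 3 (the smallest k with rank((A + 2I)^k) = rank((A + 2I)^(k+1))).

So m_A(x) = (x + 2)^3.

m_A(x) = (x + 2)^3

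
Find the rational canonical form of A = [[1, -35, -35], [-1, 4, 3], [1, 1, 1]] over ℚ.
R = [[0, 0, 36], [1, 0, -6], [0, 1, 6]]

The invariant factors of A (the non-unit diagonal entries of the Smith normal form of xI - A over ℚ[x]) are (x - 6)(x^2 + 6), each dividing the next. The characteristic polynomial is their product, (x - 6)(x^2 + 6).

The rational canonical form is the block-diagonal matrix of companion matrices C(f_i):
R = [[0, 0, 36], [1, 0, -6], [0, 1, 6]].

Note the characteristic polynomial does not split into linear factors over ℚ, so A has no Jordan form over ℚ; the rational canonical form exists over any field.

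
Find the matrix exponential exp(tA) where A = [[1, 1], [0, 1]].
A has Jordan form J = [[1, 1], [0, 1]] with A = PJP^{-1}, so e^{tA} = P e^{tJ} P^{-1}.

For a Jordan block J_k(λ), e^{tJ_k(λ)} = e^{λt} · (I + tN + t^2 N^2/2! + ... + t^{k-1} N^{k-1}/(k-1)!) where N is the nilpotent superdiagonal part.

Assembling the blocks and conjugating back gives the entries of e^{tA} as shown above.

e^{tA} = [[e^{t}, t*e^{t}], [0, e^{t}]]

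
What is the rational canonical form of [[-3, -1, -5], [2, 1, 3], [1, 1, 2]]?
R = [[0, 0, -1], [1, 0, 3], [0, 1, 0]]

The invariant factors of A (the non-unit diagonal entries of the Smith normal form of xI - A over ℚ[x]) are x^3 - 3x + 1, each dividing the next. The characteristic polynomial is their product, x^3 - 3x + 1.

The rational canonical form is the block-diagonal matrix of companion matrices C(f_i):
R = [[0, 0, -1], [1, 0, 3], [0, 1, 0]].

Note the characteristic polynomial does not split into linear factors over ℚ, so A has no Jordan form over ℚ; the rational canonical form exists over any field.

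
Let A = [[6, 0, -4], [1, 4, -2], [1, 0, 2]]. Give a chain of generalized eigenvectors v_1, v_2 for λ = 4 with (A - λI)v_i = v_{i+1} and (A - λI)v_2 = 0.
v_1 = [[1, 1, 0]]^T, v_2 = [[2, 1, 1]]^T

We seek v_1 ∈ ker((A - 4I)^2) \ ker(A - 4I), then set v_{i+1} = (A - 4I) v_i.

One such chain is v_1 = [[1, 1, 0]]^T, v_2 = [[2, 1, 1]]^T. Check: (A - 4I) v_2 = [[0, 0, 0]]^T = 0.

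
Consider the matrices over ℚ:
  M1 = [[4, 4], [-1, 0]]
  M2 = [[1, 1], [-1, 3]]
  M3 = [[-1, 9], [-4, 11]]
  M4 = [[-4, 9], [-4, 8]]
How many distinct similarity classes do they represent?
2 classes: {M1, M2, M4}, {M3}

Characteristic polynomials: χ_{M1} = (x - 2)^2, χ_{M2} = (x - 2)^2, χ_{M3} = (x - 5)^2, χ_{M4} = (x - 2)^2.

{M1, M2, M4}: invariant factors (x - 2)^2.

{M3}: invariant factors (x - 5)^2.

Matrices are similar if and only if their invariant-factor lists agree; the partition into similarity classes is {M1, M2, M4}, {M3}.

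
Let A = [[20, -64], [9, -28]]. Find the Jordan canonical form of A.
J = [[-4, 1], [0, -4]]

The characteristic polynomial is det(xI - A) = (x + 4)^2, so the eigenvalues are -4 (algebraic multiplicity 2).

For λ = -4: rank(A + 4I) = 1, rank((A + 4I)^2) = 0. The eigenspace has dimension 2 - 1 = 1, so there is 1 Jordan block; the rank sequence gives block sizes [2].

Assembling the blocks gives the Jordan form J above.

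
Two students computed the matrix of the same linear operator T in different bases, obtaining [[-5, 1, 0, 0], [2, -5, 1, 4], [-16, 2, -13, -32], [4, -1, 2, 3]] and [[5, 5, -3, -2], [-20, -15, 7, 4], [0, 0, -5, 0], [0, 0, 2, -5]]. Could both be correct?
Yes.

Two matrices over a field are similar if and only if they have the same invariant factors.

Both A and B have characteristic polynomial (x + 5)^4 and minimal polynomial (x + 5)^3. Computing further, both have invariant factors x + 5, (x + 5)^3. Hence A and B are similar.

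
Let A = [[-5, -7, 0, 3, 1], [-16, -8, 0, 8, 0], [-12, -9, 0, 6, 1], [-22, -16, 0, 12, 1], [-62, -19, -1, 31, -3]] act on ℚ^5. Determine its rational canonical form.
R = [[1, 0, 0, 0, 0], [0, 0, 0, 0, 8], [0, 1, 0, 0, 4], [0, 0, 1, 0, -6], [0, 0, 0, 1, -5]]

The invariant factors of A (the non-unit diagonal entries of the Smith normal form of xI - A over ℚ[x]) are x - 1, (x - 1)(x + 2)^3, each dividing the next. The characteristic polynomial is their product, (x - 1)^2(x + 2)^3.

The rational canonical form is the block-diagonal matrix of companion matrices C(f_i):
R = [[1, 0, 0, 0, 0], [0, 0, 0, 0, 8], [0, 1, 0, 0, 4], [0, 0, 1, 0, -6], [0, 0, 0, 1, -5]].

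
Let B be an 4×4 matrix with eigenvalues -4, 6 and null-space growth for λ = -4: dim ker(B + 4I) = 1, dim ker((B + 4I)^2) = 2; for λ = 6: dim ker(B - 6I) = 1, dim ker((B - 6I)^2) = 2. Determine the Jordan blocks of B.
Jordan blocks: (-4, 2), (6, 2)

λ = -4: successive nullity increments [1, 1] count blocks of size ≥ k; block sizes are [2].
λ = 6: successive nullity increments [1, 1] count blocks of size ≥ k; block sizes are [2].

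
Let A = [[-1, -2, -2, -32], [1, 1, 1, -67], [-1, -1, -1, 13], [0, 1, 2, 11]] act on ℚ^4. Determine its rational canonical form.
R = [[0, 0, 0, -54], [1, 0, 0, 45], [0, 1, 0, -30], [0, 0, 1, 10]]

The invariant factors of A (the non-unit diagonal entries of the Smith normal form of xI - A over ℚ[x]) are (x - 6)(x - 3)(x^2 - x + 3), each dividing the next. The characteristic polynomial is their product, (x - 6)(x - 3)(x^2 - x + 3).

The rational canonical form is the block-diagonal matrix of companion matrices C(f_i):
R = [[0, 0, 0, -54], [1, 0, 0, 45], [0, 1, 0, -30], [0, 0, 1, 10]].

Note the characteristic polynomial does not split into linear factors over ℚ, so A has no Jordan form over ℚ; the rational canonical form exists over any field.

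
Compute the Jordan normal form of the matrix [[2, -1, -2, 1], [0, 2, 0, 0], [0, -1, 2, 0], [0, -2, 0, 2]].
The characteristic polynomial is det(xI - A) = (x - 2)^4, so the eigenvalues are 2 (algebraic multiplicity 4).

For λ = 2: rank(A - 2I) = 2, rank((A - 2I)^2) = 0. The eigenspace has dimension 4 - 2 = 2, so there are 2 Jordan blocks; the rank sequence gives block sizes [2, 2].

Assembling the blocks gives the Jordan form J above.

J = [[2, 1, 0, 0], [0, 2, 0, 0], [0, 0, 2, 1], [0, 0, 0, 2]]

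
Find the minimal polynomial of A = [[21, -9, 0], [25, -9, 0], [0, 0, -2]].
The characteristic polynomial factors as (x - 6)^2(x + 2). The minimal polynomial is ∏(x - λ)^{k_λ} where k_λ is the size of the largest Jordan block at λ.

For λ = -2: rank(A + 2I) = 2, and the largest Jordan block has size 1 (the smallest k with rank((A + 2I)^k) = rank((A + 2I)^(k+1))).
For λ = 6: rank(A - 6I) = 2, and the largest Jordan block has size 2 (the smallest k with rank((A - 6I)^k) = rank((A - 6I)^(k+1))).

So m_A(x) = (x - 6)^2(x + 2).

m_A(x) = (x - 6)^2(x + 2)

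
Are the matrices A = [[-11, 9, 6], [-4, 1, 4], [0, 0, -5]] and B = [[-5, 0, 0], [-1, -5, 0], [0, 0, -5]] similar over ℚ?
Two matrices over a field are similar if and only if they have the same invariant factors.

Both A and B have characteristic polynomial (x + 5)^3 and minimal polynomial (x + 5)^2. Computing further, both have invariant factors x + 5, (x + 5)^2. Hence A and B are similar.

Yes.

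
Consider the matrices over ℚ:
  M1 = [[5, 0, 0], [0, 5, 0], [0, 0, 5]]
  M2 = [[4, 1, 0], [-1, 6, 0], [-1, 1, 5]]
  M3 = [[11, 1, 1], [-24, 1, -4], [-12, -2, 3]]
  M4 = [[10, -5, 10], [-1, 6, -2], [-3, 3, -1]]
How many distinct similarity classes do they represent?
2 classes: {M1}, {M2, M3, M4}

Characteristic polynomials: χ_{M1} = (x - 5)^3, χ_{M2} = (x - 5)^3, χ_{M3} = (x - 5)^3, χ_{M4} = (x - 5)^3.

{M1}: invariant factors x - 5, x - 5, x - 5.

{M2, M3, M4}: invariant factors x - 5, (x - 5)^2.

Matrices are similar if and only if their invariant-factor lists agree; the partition into similarity classes is {M1}, {M2, M3, M4}.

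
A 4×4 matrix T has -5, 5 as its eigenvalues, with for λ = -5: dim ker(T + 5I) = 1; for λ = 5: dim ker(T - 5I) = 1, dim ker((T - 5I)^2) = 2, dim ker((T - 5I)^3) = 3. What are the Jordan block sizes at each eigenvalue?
λ = -5: successive nullity increments [1] count blocks of size ≥ k; block sizes are [1].
λ = 5: successive nullity increments [1, 1, 1] count blocks of size ≥ k; block sizes are [3].

Jordan blocks: (-5, 1), (5, 3)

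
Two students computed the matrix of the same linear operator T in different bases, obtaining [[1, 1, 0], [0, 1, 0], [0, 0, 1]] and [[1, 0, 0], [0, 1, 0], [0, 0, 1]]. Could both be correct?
No.

Both have characteristic polynomial (x - 1)^3, but the minimal polynomial of A is (x - 1)^2 while the minimal polynomial of B is x - 1. The minimal polynomial is a similarity invariant, so A and B are not similar.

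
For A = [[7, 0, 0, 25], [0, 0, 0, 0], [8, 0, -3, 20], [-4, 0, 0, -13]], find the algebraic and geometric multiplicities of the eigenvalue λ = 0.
algebraic multiplicity 1, geometric multiplicity 1

The characteristic polynomial is x(x + 3)^3, so the factor x appears with exponent 1: the algebraic multiplicity is 1.

rank(A) = 3, so the eigenspace has dimension 4 - 3 = 1: the geometric multiplicity is 1.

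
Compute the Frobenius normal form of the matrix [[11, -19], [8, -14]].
The invariant factors of A (the non-unit diagonal entries of the Smith normal form of xI - A over ℚ[x]) are x^2 + 3x - 2, each dividing the next. The characteristic polynomial is their product, x^2 + 3x - 2.

The rational canonical form is the block-diagonal matrix of companion matrices C(f_i):
R = [[0, 2], [1, -3]].

Note the characteristic polynomial does not split into linear factors over ℚ, so A has no Jordan form over ℚ; the rational canonical form exists over any field.

R = [[0, 2], [1, -3]]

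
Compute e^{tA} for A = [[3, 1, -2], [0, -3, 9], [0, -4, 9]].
A has Jordan form J = [[3, 1, 0], [0, 3, 1], [0, 0, 3]] with A = PJP^{-1}, so e^{tA} = P e^{tJ} P^{-1}.

For a Jordan block J_k(λ), e^{tJ_k(λ)} = e^{λt} · (I + tN + t^2 N^2/2! + ... + t^{k-1} N^{k-1}/(k-1)!) where N is the nilpotent superdiagonal part.

Assembling the blocks and conjugating back gives the entries of e^{tA} as shown above.

e^{tA} = [[e^{3*t}, t*(t + 1)*e^{3*t}, t*(-3*t - 4)*e^{3*t}/2], [0, (1 - 6*t)*e^{3*t}, 9*t*e^{3*t}], [0, -4*t*e^{3*t}, (6*t + 1)*e^{3*t}]]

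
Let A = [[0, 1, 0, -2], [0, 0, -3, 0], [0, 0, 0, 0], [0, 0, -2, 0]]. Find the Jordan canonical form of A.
J = [[0, 1, 0, 0], [0, 0, 1, 0], [0, 0, 0, 0], [0, 0, 0, 0]]

The characteristic polynomial is det(xI - A) = x^4, so the eigenvalues are 0 (algebraic multiplicity 4).

For λ = 0: rank(A) = 2, rank(A^2) = 1, rank(A^3) = 0. The eigenspace has dimension 4 - 2 = 2, so there are 2 Jordan blocks; the rank sequence gives block sizes [3, 1].

Assembling the blocks gives the Jordan form J above.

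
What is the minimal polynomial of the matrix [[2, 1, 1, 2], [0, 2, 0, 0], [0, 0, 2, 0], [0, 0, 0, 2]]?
m_A(x) = (x - 2)^2

The characteristic polynomial factors as (x - 2)^4. The minimal polynomial is ∏(x - λ)^{k_λ} where k_λ is the size of the largest Jordan block at λ.

For λ = 2: rank(A - 2I) = 1, and the largest Jordan block has size 2 (the smallest k with rank((A - 2I)^k) = rank((A - 2I)^(k+1))).

So m_A(x) = (x - 2)^2.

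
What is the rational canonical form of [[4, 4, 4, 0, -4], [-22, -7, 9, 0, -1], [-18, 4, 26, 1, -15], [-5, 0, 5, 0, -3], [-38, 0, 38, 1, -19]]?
R = [[0, 4, 0, 0, 0], [1, 1, 0, 0, 0], [0, 0, 0, 0, -8], [0, 0, 1, 0, 2], [0, 0, 0, 1, 3]]

The invariant factors of A (the non-unit diagonal entries of the Smith normal form of xI - A over ℚ[x]) are x^2 - x - 4, (x - 2)(x^2 - x - 4), each dividing the next. The characteristic polynomial is their product, (x - 2)(x^2 - x - 4)^2.

The rational canonical form is the block-diagonal matrix of companion matrices C(f_i):
R = [[0, 4, 0, 0, 0], [1, 1, 0, 0, 0], [0, 0, 0, 0, -8], [0, 0, 1, 0, 2], [0, 0, 0, 1, 3]].

Note the characteristic polynomial does not split into linear factors over ℚ, so A has no Jordan form over ℚ; the rational canonical form exists over any field.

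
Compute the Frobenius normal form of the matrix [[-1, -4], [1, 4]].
R = [[0, 0], [1, 3]]

The invariant factors of A (the non-unit diagonal entries of the Smith normal form of xI - A over ℚ[x]) are x(x - 3), each dividing the next. The characteristic polynomial is their product, x(x - 3).

The rational canonical form is the block-diagonal matrix of companion matrices C(f_i):
R = [[0, 0], [1, 3]].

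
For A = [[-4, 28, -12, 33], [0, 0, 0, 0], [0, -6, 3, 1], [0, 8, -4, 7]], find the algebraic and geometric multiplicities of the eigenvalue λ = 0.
algebraic multiplicity 1, geometric multiplicity 1

The characteristic polynomial is x(x - 5)^2(x + 4), so the factor x appears with exponent 1: the algebraic multiplicity is 1.

rank(A) = 3, so the eigenspace has dimension 4 - 3 = 1: the geometric multiplicity is 1.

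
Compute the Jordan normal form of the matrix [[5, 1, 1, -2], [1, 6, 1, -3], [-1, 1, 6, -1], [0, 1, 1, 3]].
J = [[5, 1, 0, 0], [0, 5, 0, 0], [0, 0, 5, 1], [0, 0, 0, 5]]

The characteristic polynomial is det(xI - A) = (x - 5)^4, so the eigenvalues are 5 (algebraic multiplicity 4).

For λ = 5: rank(A - 5I) = 2, rank((A - 5I)^2) = 0. The eigenspace has dimension 4 - 2 = 2, so there are 2 Jordan blocks; the rank sequence gives block sizes [2, 2].

Assembling the blocks gives the Jordan form J above.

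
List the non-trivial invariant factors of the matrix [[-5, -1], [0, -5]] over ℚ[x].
The Jordan structure of A has elementary divisors (x + 5)^2. Arranging the block sizes at each eigenvalue in decreasing order and taking row products gives the invariant factors.

Invariant factors (smallest first, each dividing the next): (x + 5)^2.

Check: the last factor (x + 5)^2 is the minimal polynomial, and the product (x + 5)^2 is the characteristic polynomial.

(x + 5)^2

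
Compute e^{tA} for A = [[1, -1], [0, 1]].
A has Jordan form J = [[1, 1], [0, 1]] with A = PJP^{-1}, so e^{tA} = P e^{tJ} P^{-1}.

For a Jordan block J_k(λ), e^{tJ_k(λ)} = e^{λt} · (I + tN + t^2 N^2/2! + ... + t^{k-1} N^{k-1}/(k-1)!) where N is the nilpotent superdiagonal part.

Assembling the blocks and conjugating back gives the entries of e^{tA} as shown above.

e^{tA} = [[e^{t}, -t*e^{t}], [0, e^{t}]]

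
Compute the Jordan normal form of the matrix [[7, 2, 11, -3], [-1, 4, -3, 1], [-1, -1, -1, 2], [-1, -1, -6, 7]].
J = [[3, 0, 0, 0], [0, 4, 0, 0], [0, 0, 5, 1], [0, 0, 0, 5]]

The characteristic polynomial is det(xI - A) = (x - 5)^2(x - 4)(x - 3), so the eigenvalues are 3 (algebraic multiplicity 1), 4 (algebraic multiplicity 1), 5 (algebraic multiplicity 2).

For λ = 3: algebraic multiplicity 1 gives one 1×1 block.

For λ = 4: algebraic multiplicity 1 gives one 1×1 block.

For λ = 5: rank(A - 5I) = 3, rank((A - 5I)^2) = 2. The eigenspace has dimension 4 - 3 = 1, so there is 1 Jordan block; the rank sequence gives block sizes [2].

Assembling the blocks gives the Jordan form J above.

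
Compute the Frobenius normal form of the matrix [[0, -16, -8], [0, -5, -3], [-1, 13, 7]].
The invariant factors of A (the non-unit diagonal entries of the Smith normal form of xI - A over ℚ[x]) are (x - 2)^2(x + 2), each dividing the next. The characteristic polynomial is their product, (x - 2)^2(x + 2).

The rational canonical form is the block-diagonal matrix of companion matrices C(f_i):
R = [[0, 0, -8], [1, 0, 4], [0, 1, 2]].

R = [[0, 0, -8], [1, 0, 4], [0, 1, 2]]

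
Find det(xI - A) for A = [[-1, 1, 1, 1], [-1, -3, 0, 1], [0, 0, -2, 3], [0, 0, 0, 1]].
xI - A = [[x + 1, -1, -1, -1], [1, x + 3, 0, -1], [0, 0, x + 2, -3], [0, 0, 0, x - 1]].

Expanding det(xI - A) along the first row:
det(xI - A) = + (x + 1)·det([[x + 3, 0, -1], [0, x + 2, -3], [0, 0, x - 1]]) - (-1)·det([[1, 0, -1], [0, x + 2, -3], [0, 0, x - 1]]) + (-1)·det([[1, x + 3, -1], [0, 0, -3], [0, 0, x - 1]]) - (-1)·det([[1, x + 3, 0], [0, 0, x + 2], [0, 0, 0]]).

Evaluating gives χ_A(x) = x^4 + 5x^3 + 6x^2 - 4x - 8 = (x - 1)(x + 2)^3.

χ_A(x) = (x - 1)(x + 2)^3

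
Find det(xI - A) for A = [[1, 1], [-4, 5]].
χ_A(x) = (x - 3)^2

xI - A = [[x - 1, -1], [4, x - 5]].

Expanding det(xI - A) along the first row:
det(xI - A) = + (x - 1)·det([[x - 5]]) - (-1)·det([[4]]).

Evaluating gives χ_A(x) = x^2 - 6x + 9 = (x - 3)^2.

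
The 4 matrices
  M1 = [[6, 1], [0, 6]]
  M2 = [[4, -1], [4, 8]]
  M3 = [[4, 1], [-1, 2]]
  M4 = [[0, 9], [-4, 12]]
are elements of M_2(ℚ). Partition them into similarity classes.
Characteristic polynomials: χ_{M1} = (x - 6)^2, χ_{M2} = (x - 6)^2, χ_{M3} = (x - 3)^2, χ_{M4} = (x - 6)^2.

{M1, M2, M4}: invariant factors (x - 6)^2.

{M3}: invariant factors (x - 3)^2.

Matrices are similar if and only if their invariant-factor lists agree; the partition into similarity classes is {M1, M2, M4}, {M3}.

2 classes: {M1, M2, M4}, {M3}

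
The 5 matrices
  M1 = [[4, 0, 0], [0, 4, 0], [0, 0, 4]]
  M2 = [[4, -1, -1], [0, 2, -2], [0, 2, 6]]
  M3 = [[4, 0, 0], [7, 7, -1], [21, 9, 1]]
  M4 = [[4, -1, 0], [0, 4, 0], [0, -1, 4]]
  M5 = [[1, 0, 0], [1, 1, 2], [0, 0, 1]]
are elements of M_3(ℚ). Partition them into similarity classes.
3 classes: {M1}, {M2, M3, M4}, {M5}

Characteristic polynomials: χ_{M1} = (x - 4)^3, χ_{M2} = (x - 4)^3, χ_{M3} = (x - 4)^3, χ_{M4} = (x - 4)^3, χ_{M5} = (x - 1)^3.

{M1}: invariant factors x - 4, x - 4, x - 4.

{M2, M3, M4}: invariant factors x - 4, (x - 4)^2.

{M5}: invariant factors x - 1, (x - 1)^2.

Matrices are similar if and only if their invariant-factor lists agree; the partition into similarity classes is {M1}, {M2, M3, M4}, {M5}.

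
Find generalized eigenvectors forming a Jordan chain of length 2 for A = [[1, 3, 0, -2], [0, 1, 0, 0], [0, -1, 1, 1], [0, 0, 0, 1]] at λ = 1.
v_1 = [[-2, 1, 1, 1]]^T, v_2 = [[1, 0, 0, 0]]^T

We seek v_1 ∈ ker((A - I)^2) \ ker(A - I), then set v_{i+1} = (A - I) v_i.

One such chain is v_1 = [[-2, 1, 1, 1]]^T, v_2 = [[1, 0, 0, 0]]^T. Check: (A - I) v_2 = [[0, 0, 0, 0]]^T = 0.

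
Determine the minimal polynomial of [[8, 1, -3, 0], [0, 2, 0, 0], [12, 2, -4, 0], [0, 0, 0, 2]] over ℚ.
m_A(x) = (x - 2)^2

The characteristic polynomial factors as (x - 2)^4. The minimal polynomial is ∏(x - λ)^{k_λ} where k_λ is the size of the largest Jordan block at λ.

For λ = 2: rank(A - 2I) = 1, and the largest Jordan block has size 2 (the smallest k with rank((A - 2I)^k) = rank((A - 2I)^(k+1))).

So m_A(x) = (x - 2)^2.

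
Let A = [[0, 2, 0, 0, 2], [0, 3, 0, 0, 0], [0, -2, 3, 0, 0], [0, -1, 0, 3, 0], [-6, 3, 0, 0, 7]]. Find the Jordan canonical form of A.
J = [[3, 1, 0, 0, 0], [0, 3, 0, 0, 0], [0, 0, 3, 0, 0], [0, 0, 0, 3, 0], [0, 0, 0, 0, 4]]

The characteristic polynomial is det(xI - A) = (x - 4)(x - 3)^4, so the eigenvalues are 3 (algebraic multiplicity 4), 4 (algebraic multiplicity 1).

For λ = 3: rank(A - 3I) = 2, rank((A - 3I)^2) = 1. The eigenspace has dimension 5 - 2 = 3, so there are 3 Jordan blocks; the rank sequence gives block sizes [2, 1, 1].

For λ = 4: algebraic multiplicity 1 gives one 1×1 block.

Assembling the blocks gives the Jordan form J above.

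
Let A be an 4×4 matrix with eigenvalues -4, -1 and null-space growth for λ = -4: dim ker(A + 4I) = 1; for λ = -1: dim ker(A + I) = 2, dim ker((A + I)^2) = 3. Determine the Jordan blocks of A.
λ = -4: successive nullity increments [1] count blocks of size ≥ k; block sizes are [1].
λ = -1: successive nullity increments [2, 1] count blocks of size ≥ k; block sizes are [2, 1].

Jordan blocks: (-4, 1), (-1, 2), (-1, 1)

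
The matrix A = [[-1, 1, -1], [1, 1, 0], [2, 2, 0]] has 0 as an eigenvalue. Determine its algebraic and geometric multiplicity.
The characteristic polynomial is x^3, so the factor x appears with exponent 3: the algebraic multiplicity is 3.

rank(A) = 2, so the eigenspace has dimension 3 - 2 = 1: the geometric multiplicity is 1.

Since 1 < 3, A is not diagonalizable.

algebraic multiplicity 3, geometric multiplicity 1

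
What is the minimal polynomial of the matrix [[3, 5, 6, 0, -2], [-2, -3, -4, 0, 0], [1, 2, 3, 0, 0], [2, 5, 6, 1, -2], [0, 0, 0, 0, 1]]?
m_A(x) = (x - 1)^3

The characteristic polynomial factors as (x - 1)^5. The minimal polynomial is ∏(x - λ)^{k_λ} where k_λ is the size of the largest Jordan block at λ.

For λ = 1: rank(A - I) = 2, and the largest Jordan block has size 3 (the smallest k with rank((A - I)^k) = rank((A - I)^(k+1))).

So m_A(x) = (x - 1)^3.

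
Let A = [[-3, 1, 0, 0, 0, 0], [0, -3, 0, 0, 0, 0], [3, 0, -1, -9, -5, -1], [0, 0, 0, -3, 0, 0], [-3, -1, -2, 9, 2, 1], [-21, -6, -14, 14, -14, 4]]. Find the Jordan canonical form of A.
The characteristic polynomial is det(xI - A) = (x - 4)^2(x + 3)^4, so the eigenvalues are -3 (algebraic multiplicity 4), 4 (algebraic multiplicity 2).

For λ = -3: rank(A + 3I) = 3, rank((A + 3I)^2) = 2. The eigenspace has dimension 6 - 3 = 3, so there are 3 Jordan blocks; the rank sequence gives block sizes [2, 1, 1].

For λ = 4: rank(A - 4I) = 5, rank((A - 4I)^2) = 4. The eigenspace has dimension 6 - 5 = 1, so there is 1 Jordan block; the rank sequence gives block sizes [2].

Assembling the blocks gives the Jordan form J above.

J = [[-3, 1, 0, 0, 0, 0], [0, -3, 0, 0, 0, 0], [0, 0, -3, 0, 0, 0], [0, 0, 0, -3, 0, 0], [0, 0, 0, 0, 4, 1], [0, 0, 0, 0, 0, 4]]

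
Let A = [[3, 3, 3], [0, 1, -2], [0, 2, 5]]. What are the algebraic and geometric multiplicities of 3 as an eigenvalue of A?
algebraic multiplicity 3, geometric multiplicity 2

The characteristic polynomial is (x - 3)^3, so the factor x - 3 appears with exponent 3: the algebraic multiplicity is 3.

rank(A - 3I) = 1, so the eigenspace has dimension 3 - 1 = 2: the geometric multiplicity is 2.

Since 2 < 3, A is not diagonalizable.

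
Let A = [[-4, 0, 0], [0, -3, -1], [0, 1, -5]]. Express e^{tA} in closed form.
A has Jordan form J = [[-4, 1, 0], [0, -4, 0], [0, 0, -4]] with A = PJP^{-1}, so e^{tA} = P e^{tJ} P^{-1}.

For a Jordan block J_k(λ), e^{tJ_k(λ)} = e^{λt} · (I + tN + t^2 N^2/2! + ... + t^{k-1} N^{k-1}/(k-1)!) where N is the nilpotent superdiagonal part.

Assembling the blocks and conjugating back gives the entries of e^{tA} as shown above.

e^{tA} = [[e^{-4*t}, 0, 0], [0, (t + 1)*e^{-4*t}, -t*e^{-4*t}], [0, t*e^{-4*t}, (1 - t)*e^{-4*t}]]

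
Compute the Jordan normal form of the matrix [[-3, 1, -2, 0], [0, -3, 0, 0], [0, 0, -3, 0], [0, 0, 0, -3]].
J = [[-3, 1, 0, 0], [0, -3, 0, 0], [0, 0, -3, 0], [0, 0, 0, -3]]

The characteristic polynomial is det(xI - A) = (x + 3)^4, so the eigenvalues are -3 (algebraic multiplicity 4).

For λ = -3: rank(A + 3I) = 1, rank((A + 3I)^2) = 0. The eigenspace has dimension 4 - 1 = 3, so there are 3 Jordan blocks; the rank sequence gives block sizes [2, 1, 1].

Assembling the blocks gives the Jordan form J above.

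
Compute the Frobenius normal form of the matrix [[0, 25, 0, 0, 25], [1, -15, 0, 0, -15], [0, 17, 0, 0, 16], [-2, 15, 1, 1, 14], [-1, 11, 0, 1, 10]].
The invariant factors of A (the non-unit diagonal entries of the Smith normal form of xI - A over ℚ[x]) are (x - 1)(x + 5)(x^3 + x + 5), each dividing the next. The characteristic polynomial is their product, (x - 1)(x + 5)(x^3 + x + 5).

The rational canonical form is the block-diagonal matrix of companion matrices C(f_i):
R = [[0, 0, 0, 0, 25], [1, 0, 0, 0, -15], [0, 1, 0, 0, -9], [0, 0, 1, 0, 4], [0, 0, 0, 1, -4]].

Note the characteristic polynomial does not split into linear factors over ℚ, so A has no Jordan form over ℚ; the rational canonical form exists over any field.

R = [[0, 0, 0, 0, 25], [1, 0, 0, 0, -15], [0, 1, 0, 0, -9], [0, 0, 1, 0, 4], [0, 0, 0, 1, -4]]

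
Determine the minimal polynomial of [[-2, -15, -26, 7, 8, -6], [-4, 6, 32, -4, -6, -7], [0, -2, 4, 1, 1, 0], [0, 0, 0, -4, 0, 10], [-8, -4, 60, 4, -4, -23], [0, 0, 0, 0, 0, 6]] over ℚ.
m_A(x) = (x - 6)^3(x + 4)^2

The characteristic polynomial factors as (x - 6)^3(x + 4)^3. The minimal polynomial is ∏(x - λ)^{k_λ} where k_λ is the size of the largest Jordan block at λ.

For λ = -4: rank(A + 4I) = 4, and the largest Jordan block has size 2 (the smallest k with rank((A + 4I)^k) = rank((A + 4I)^(k+1))).
For λ = 6: rank(A - 6I) = 5, and the largest Jordan block has size 3 (the smallest k with rank((A - 6I)^k) = rank((A - 6I)^(k+1))).

So m_A(x) = (x - 6)^3(x + 4)^2.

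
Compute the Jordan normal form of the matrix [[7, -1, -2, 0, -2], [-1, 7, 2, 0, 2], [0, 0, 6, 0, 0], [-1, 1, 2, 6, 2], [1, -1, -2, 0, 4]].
The characteristic polynomial is det(xI - A) = (x - 6)^5, so the eigenvalues are 6 (algebraic multiplicity 5).

For λ = 6: rank(A - 6I) = 1, rank((A - 6I)^2) = 0. The eigenspace has dimension 5 - 1 = 4, so there are 4 Jordan blocks; the rank sequence gives block sizes [2, 1, 1, 1].

Assembling the blocks gives the Jordan form J above.

J = [[6, 1, 0, 0, 0], [0, 6, 0, 0, 0], [0, 0, 6, 0, 0], [0, 0, 0, 6, 0], [0, 0, 0, 0, 6]]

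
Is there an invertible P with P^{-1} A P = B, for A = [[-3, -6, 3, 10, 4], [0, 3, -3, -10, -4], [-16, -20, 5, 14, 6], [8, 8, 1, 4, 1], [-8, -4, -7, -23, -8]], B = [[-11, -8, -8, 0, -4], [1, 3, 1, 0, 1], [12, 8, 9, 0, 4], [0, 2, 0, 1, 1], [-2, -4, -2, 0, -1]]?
Two matrices over a field are similar if and only if they have the same invariant factors.

Both A and B have characteristic polynomial (x - 1)^4(x + 3) and minimal polynomial (x - 1)^2(x + 3). Computing further, both have invariant factors (x - 1)^2, (x - 1)^2(x + 3). Hence A and B are similar.

Yes.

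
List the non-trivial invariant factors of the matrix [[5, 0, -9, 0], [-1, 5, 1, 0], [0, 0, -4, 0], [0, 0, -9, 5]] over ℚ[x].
x - 5, (x - 5)^2(x + 4)

The Jordan structure of A has elementary divisors (x + 4), (x - 5)^2, (x - 5). Arranging the block sizes at each eigenvalue in decreasing order and taking row products gives the invariant factors.

Invariant factors (smallest first, each dividing the next): x - 5, (x - 5)^2(x + 4).

Check: the last factor (x - 5)^2(x + 4) is the minimal polynomial, and the product (x - 5)^3(x + 4) is the characteristic polynomial.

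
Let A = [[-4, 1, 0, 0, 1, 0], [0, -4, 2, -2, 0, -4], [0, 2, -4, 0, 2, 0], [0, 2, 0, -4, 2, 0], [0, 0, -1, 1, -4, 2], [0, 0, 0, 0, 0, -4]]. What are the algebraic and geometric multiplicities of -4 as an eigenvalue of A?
algebraic multiplicity 6, geometric multiplicity 4

The characteristic polynomial is (x + 4)^6, so the factor x + 4 appears with exponent 6: the algebraic multiplicity is 6.

rank(A + 4I) = 2, so the eigenspace has dimension 6 - 2 = 4: the geometric multiplicity is 4.

Since 4 < 6, A is not diagonalizable.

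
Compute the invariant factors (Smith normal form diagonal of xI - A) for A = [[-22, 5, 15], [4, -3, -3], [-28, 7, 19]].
x + 2, (x + 2)^2

The Jordan structure of A has elementary divisors (x + 2)^2, (x + 2). Arranging the block sizes at each eigenvalue in decreasing order and taking row products gives the invariant factors.

Invariant factors (smallest first, each dividing the next): x + 2, (x + 2)^2.

Check: the last factor (x + 2)^2 is the minimal polynomial, and the product (x + 2)^3 is the characteristic polynomial.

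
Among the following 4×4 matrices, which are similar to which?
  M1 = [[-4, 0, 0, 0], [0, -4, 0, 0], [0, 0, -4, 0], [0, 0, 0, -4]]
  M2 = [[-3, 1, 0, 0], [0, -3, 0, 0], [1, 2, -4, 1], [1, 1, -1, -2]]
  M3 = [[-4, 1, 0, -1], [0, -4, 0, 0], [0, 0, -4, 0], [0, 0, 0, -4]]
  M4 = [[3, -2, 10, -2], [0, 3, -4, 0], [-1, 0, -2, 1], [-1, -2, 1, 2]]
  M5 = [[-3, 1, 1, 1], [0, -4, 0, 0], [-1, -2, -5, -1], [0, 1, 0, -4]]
5 classes: {M1}, {M2}, {M3}, {M4}, {M5}

Characteristic polynomials: χ_{M1} = (x + 4)^4, χ_{M2} = (x + 3)^4, χ_{M3} = (x + 4)^4, χ_{M4} = (x - 3)(x - 1)^3, χ_{M5} = (x + 4)^4.

{M1}: invariant factors x + 4, x + 4, x + 4, x + 4.

{M2}: invariant factors (x + 3)^2, (x + 3)^2.

{M3}: invariant factors x + 4, x + 4, (x + 4)^2.

{M4}: invariant factors x - 1, (x - 3)(x - 1)^2.

{M5}: invariant factors (x + 4)^2, (x + 4)^2.

Matrices are similar if and only if their invariant-factor lists agree; the partition into similarity classes is {M1}, {M2}, {M3}, {M4}, {M5}.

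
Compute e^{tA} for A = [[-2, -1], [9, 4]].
A has Jordan form J = [[1, 1], [0, 1]] with A = PJP^{-1}, so e^{tA} = P e^{tJ} P^{-1}.

For a Jordan block J_k(λ), e^{tJ_k(λ)} = e^{λt} · (I + tN + t^2 N^2/2! + ... + t^{k-1} N^{k-1}/(k-1)!) where N is the nilpotent superdiagonal part.

Assembling the blocks and conjugating back gives the entries of e^{tA} as shown above.

e^{tA} = [[(1 - 3*t)*e^{t}, -t*e^{t}], [9*t*e^{t}, (3*t + 1)*e^{t}]]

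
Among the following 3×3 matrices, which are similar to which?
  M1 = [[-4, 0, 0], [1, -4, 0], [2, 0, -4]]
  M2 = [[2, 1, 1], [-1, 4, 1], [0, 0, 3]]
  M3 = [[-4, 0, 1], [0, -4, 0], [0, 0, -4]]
2 classes: {M1, M3}, {M2}

Characteristic polynomials: χ_{M1} = (x + 4)^3, χ_{M2} = (x - 3)^3, χ_{M3} = (x + 4)^3.

{M1, M3}: invariant factors x + 4, (x + 4)^2.

{M2}: invariant factors x - 3, (x - 3)^2.

Matrices are similar if and only if their invariant-factor lists agree; the partition into similarity classes is {M1, M3}, {M2}.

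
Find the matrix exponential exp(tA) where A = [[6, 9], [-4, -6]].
A has Jordan form J = [[0, 1], [0, 0]] with A = PJP^{-1}, so e^{tA} = P e^{tJ} P^{-1}.

For a Jordan block J_k(λ), e^{tJ_k(λ)} = e^{λt} · (I + tN + t^2 N^2/2! + ... + t^{k-1} N^{k-1}/(k-1)!) where N is the nilpotent superdiagonal part.

Assembling the blocks and conjugating back gives the entries of e^{tA} as shown above.

e^{tA} = [[6*t + 1, 9*t], [-4*t, 1 - 6*t]]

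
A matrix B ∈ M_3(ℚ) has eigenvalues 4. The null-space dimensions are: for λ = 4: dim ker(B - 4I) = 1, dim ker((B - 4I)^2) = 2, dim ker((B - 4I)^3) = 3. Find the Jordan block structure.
λ = 4: successive nullity increments [1, 1, 1] count blocks of size ≥ k; block sizes are [3].

Jordan blocks: (4, 3)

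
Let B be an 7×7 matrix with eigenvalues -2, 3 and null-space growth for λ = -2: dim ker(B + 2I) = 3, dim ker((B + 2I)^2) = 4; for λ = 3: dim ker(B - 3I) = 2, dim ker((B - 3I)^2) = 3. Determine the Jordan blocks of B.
λ = -2: successive nullity increments [3, 1] count blocks of size ≥ k; block sizes are [2, 1, 1].
λ = 3: successive nullity increments [2, 1] count blocks of size ≥ k; block sizes are [2, 1].

Jordan blocks: (-2, 2), (-2, 1), (-2, 1), (3, 2), (3, 1)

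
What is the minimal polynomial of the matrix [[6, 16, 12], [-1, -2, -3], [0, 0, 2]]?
m_A(x) = (x - 2)^2

The characteristic polynomial factors as (x - 2)^3. The minimal polynomial is ∏(x - λ)^{k_λ} where k_λ is the size of the largest Jordan block at λ.

For λ = 2: rank(A - 2I) = 1, and the largest Jordan block has size 2 (the smallest k with rank((A - 2I)^k) = rank((A - 2I)^(k+1))).

So m_A(x) = (x - 2)^2.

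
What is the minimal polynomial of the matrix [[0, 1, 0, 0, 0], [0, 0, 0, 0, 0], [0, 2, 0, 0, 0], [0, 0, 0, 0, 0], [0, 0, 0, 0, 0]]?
The characteristic polynomial factors as x^5. The minimal polynomial is ∏(x - λ)^{k_λ} where k_λ is the size of the largest Jordan block at λ.

For λ = 0: rank(A) = 1, and the largest Jordan block has size 2 (the smallest k with rank(A^k) = rank(A^(k+1))).

So m_A(x) = x^2.

m_A(x) = x^2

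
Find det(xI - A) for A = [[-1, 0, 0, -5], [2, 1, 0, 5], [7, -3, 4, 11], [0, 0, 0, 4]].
χ_A(x) = (x - 4)^2(x - 1)(x + 1)

xI - A = [[x + 1, 0, 0, 5], [-2, x - 1, 0, -5], [-7, 3, x - 4, -11], [0, 0, 0, x - 4]].

Expanding det(xI - A) along the first row:
det(xI - A) = + (x + 1)·det([[x - 1, 0, -5], [3, x - 4, -11], [0, 0, x - 4]]) - (0)·det([[-2, 0, -5], [-7, x - 4, -11], [0, 0, x - 4]]) + (0)·det([[-2, x - 1, -5], [-7, 3, -11], [0, 0, x - 4]]) - (5)·det([[-2, x - 1, 0], [-7, 3, x - 4], [0, 0, 0]]).

Evaluating gives χ_A(x) = x^4 - 8x^3 + 15x^2 + 8x - 16 = (x - 4)^2(x - 1)(x + 1).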